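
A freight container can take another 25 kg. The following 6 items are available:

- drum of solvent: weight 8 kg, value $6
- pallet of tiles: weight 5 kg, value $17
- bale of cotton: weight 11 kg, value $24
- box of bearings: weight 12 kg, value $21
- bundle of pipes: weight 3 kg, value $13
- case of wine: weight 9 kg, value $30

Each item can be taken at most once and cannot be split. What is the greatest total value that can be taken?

$71

Check high-value combinations within 25 kg:
- pallet of tiles+bale of cotton+case of wine: weight 5+11+9=25, value 17+24+30=71
- bale of cotton+bundle of pipes+case of wine: weight 11+3+9=23, value 24+13+30=67
- drum of solvent+pallet of tiles+bundle of pipes+case of wine: weight 8+5+3+9=25, value 6+17+13+30=66
- box of bearings+bundle of pipes+case of wine: weight 12+3+9=24, value 21+13+30=64
Best: $71.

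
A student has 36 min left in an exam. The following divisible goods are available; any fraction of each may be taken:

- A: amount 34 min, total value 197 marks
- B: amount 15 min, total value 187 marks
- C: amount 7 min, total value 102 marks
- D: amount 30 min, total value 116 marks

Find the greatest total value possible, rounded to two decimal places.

Take in order of value per unit:
- C (102/7 per unit): all 7 → value 102, running total 102.00
- B (187/15 per unit): all 15 → value 187, running total 289.00
- A (197/34 per unit): 14 of 34 → value 14×197/34 = 81.1176, running total 370.12
Total 370.12.

370.12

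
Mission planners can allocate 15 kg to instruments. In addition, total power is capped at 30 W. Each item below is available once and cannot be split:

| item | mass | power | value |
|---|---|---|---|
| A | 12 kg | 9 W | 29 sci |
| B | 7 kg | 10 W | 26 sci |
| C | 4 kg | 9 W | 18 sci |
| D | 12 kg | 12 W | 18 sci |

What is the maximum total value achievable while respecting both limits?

44 sci

Feasible sets respecting both limits:
- B+C: mass 11, power 19, value 44
- A: mass 12, power 9, value 29
- B: mass 7, power 10, value 26
- C: mass 4, power 9, value 18
Best: 44 sci.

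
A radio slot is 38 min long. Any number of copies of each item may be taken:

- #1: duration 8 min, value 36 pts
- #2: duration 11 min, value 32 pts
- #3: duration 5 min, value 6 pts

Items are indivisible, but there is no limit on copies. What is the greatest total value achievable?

150 pts

Best value-per-unit is #1 at 36/8; filling with it alone gives 4×36 = 144.
Optimal mix: 4×#1 + 1×#3 → duration 37, value 150.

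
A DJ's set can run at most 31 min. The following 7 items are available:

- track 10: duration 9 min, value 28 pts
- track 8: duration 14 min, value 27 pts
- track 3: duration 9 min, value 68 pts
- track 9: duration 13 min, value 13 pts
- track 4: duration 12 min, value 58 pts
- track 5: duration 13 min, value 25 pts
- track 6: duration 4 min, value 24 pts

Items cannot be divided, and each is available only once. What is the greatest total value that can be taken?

Check high-value combinations within 31 min:
- track 10+track 3+track 4: duration 9+9+12=30, value 28+68+58=154
- track 3+track 4+track 6: duration 9+12+4=25, value 68+58+24=150
- track 3+track 4: duration 9+12=21, value 68+58=126
- track 10+track 3+track 5: duration 9+9+13=31, value 28+68+25=121
- track 10+track 3+track 6: duration 9+9+4=22, value 28+68+24=120
Best: 154 pts.

154 pts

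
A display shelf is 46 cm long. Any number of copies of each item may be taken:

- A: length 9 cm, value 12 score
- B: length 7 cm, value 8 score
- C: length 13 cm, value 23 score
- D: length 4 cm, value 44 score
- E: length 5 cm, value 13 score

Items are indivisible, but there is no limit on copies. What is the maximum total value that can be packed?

Best value-per-unit is D at 44/4, and filling with it alone uses length 11×4=44. No mix of the others beats 11×44 = 484.

484 score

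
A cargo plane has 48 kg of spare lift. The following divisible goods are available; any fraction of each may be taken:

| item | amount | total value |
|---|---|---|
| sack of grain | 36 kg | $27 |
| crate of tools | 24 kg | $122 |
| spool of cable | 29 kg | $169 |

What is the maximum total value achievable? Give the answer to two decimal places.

Take in order of value per unit:
- spool of cable (169/29 per unit): all 29 → value 169, running total 169.00
- crate of tools (122/24 per unit): 19 of 24 → value 19×122/24 = 96.5833, running total 265.58
Total 265.58.

265.58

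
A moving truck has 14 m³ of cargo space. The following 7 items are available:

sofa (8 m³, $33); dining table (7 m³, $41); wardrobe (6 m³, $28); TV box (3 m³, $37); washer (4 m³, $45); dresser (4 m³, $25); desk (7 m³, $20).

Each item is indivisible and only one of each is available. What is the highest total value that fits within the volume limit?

Check high-value combinations within 14 m³:
- dining table+TV box+washer: volume 7+3+4=14, value 41+37+45=123
- wardrobe+TV box+washer: volume 6+3+4=13, value 28+37+45=110
- TV box+washer+dresser: volume 3+4+4=11, value 37+45+25=107
- dining table+TV box+dresser: volume 7+3+4=14, value 41+37+25=103
- TV box+washer+desk: volume 3+4+7=14, value 37+45+20=102
Best: $123.

$123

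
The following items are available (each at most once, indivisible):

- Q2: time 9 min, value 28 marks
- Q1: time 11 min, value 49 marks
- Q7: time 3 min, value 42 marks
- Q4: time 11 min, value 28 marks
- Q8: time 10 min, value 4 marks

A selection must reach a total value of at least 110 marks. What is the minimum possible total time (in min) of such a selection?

Subsets with value ≥ 110, sorted by total time:
- Q2+Q1+Q7: time 23, value 119
- Q1+Q7+Q4: time 25, value 119
Minimum time: 23 min.

23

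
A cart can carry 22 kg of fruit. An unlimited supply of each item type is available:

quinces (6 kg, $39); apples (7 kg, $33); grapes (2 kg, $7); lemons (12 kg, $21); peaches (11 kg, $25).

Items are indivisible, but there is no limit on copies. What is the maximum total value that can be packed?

$131

Best value-per-unit is quinces at 39/6; filling with it alone gives 3×39 = 117.
Optimal mix: 3×quinces + 2×grapes → weight 22, value 131.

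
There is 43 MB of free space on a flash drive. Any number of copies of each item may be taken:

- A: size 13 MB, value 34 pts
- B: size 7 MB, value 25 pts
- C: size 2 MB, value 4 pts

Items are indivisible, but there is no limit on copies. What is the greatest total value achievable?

Best value-per-unit is B at 25/7, and filling with it alone uses size 6×7=42. No mix of the others beats 6×25 = 150.

150 pts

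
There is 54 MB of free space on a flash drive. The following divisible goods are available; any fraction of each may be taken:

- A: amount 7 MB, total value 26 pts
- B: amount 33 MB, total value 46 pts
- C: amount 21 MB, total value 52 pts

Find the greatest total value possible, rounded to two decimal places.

Take in order of value per unit:
- A (26/7 per unit): all 7 → value 26, running total 26.00
- C (52/21 per unit): all 21 → value 52, running total 78.00
- B (46/33 per unit): 26 of 33 → value 26×46/33 = 36.2424, running total 114.24
Total 114.24.

114.24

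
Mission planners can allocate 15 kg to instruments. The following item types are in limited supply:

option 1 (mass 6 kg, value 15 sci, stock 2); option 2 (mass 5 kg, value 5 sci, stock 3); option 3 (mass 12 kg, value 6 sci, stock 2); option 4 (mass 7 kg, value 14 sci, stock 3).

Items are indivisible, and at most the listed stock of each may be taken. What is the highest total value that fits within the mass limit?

30 sci

Best selections within mass 15 and stock limits:
- 2×option 1: mass 12, value 30
- 1×option 1 + 1×option 4: mass 13, value 29
- 2×option 4: mass 14, value 28
- 1×option 1 + 1×option 2: mass 11, value 20
Best: 30 sci.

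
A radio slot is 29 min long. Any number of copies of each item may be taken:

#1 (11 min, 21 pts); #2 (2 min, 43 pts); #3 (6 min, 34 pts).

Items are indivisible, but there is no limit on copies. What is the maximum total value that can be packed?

Best value-per-unit is #2 at 43/2, and filling with it alone uses duration 14×2=28. No mix of the others beats 14×43 = 602.

602 pts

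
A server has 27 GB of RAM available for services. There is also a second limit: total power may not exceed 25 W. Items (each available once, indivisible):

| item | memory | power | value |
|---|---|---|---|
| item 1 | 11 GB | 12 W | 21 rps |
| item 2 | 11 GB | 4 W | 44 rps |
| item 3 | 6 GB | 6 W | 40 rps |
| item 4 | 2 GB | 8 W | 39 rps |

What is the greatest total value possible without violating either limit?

Feasible sets respecting both limits:
- item 2+item 3+item 4: memory 19, power 18, value 123
- item 1+item 2+item 4: memory 24, power 24, value 104
- item 2+item 3: memory 17, power 10, value 84
- item 2+item 4: memory 13, power 12, value 83
Best: 123 rps.

123 rps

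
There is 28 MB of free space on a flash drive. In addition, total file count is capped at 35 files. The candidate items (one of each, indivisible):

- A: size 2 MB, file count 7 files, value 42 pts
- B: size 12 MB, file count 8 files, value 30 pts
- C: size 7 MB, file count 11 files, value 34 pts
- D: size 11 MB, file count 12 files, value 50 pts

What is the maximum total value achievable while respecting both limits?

126 pts

Feasible sets respecting both limits:
- A+C+D: size 20, file count 30, value 126
- A+B+D: size 25, file count 27, value 122
- A+B+C: size 21, file count 26, value 106
Best: 126 pts.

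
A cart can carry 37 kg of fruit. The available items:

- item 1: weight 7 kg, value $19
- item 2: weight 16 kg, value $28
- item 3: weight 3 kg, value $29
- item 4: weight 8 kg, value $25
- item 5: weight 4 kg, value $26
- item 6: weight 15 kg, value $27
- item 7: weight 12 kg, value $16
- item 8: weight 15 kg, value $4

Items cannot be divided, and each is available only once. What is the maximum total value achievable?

$126

This is a 0/1 knapsack; check combinations near the capacity.
- item 1+item 3+item 4+item 5+item 6: weight 7+3+8+4+15=37, value 19+29+25+26+27=126
- item 1+item 3+item 4+item 5+item 7: weight 7+3+8+4+12=34, value 19+29+25+26+16=115
- item 2+item 3+item 4+item 5: weight 16+3+8+4=31, value 28+29+25+26=108
- item 3+item 4+item 5+item 6: weight 3+8+4+15=30, value 29+25+26+27=107
Best: $126.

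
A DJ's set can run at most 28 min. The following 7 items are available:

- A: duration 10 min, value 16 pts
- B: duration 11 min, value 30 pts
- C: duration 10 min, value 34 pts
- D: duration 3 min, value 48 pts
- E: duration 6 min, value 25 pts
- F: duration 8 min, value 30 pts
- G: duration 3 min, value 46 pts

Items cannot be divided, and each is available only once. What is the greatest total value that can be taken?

This is a 0/1 knapsack; check combinations near the capacity.
- C+D+F+G: duration 10+3+8+3=24, value 34+48+30+46=158
- B+C+D+G: duration 11+10+3+3=27, value 30+34+48+46=158
- B+D+F+G: duration 11+3+8+3=25, value 30+48+30+46=154
Best: 158 pts.

158 pts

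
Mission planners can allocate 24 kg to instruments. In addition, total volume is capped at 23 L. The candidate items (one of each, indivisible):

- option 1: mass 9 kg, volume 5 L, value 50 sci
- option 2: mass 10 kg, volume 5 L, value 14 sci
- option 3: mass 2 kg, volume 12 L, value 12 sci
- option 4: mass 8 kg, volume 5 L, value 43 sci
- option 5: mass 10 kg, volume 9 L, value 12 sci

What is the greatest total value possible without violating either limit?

105 sci

Feasible sets respecting both limits:
- option 1+option 3+option 4: mass 19, volume 22, value 105
- option 1+option 4: mass 17, volume 10, value 93
- option 1+option 2+option 3: mass 21, volume 22, value 76
- option 2+option 3+option 4: mass 20, volume 22, value 69
Best: 105 sci.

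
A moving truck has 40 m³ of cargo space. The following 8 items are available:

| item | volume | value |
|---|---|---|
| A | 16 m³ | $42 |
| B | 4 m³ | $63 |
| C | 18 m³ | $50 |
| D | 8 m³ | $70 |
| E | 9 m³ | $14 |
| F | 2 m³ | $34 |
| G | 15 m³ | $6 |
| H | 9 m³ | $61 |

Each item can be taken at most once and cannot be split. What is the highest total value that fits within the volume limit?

Check high-value combinations within 40 m³:
- A+B+D+F+H: volume 16+4+8+2+9=39, value 42+63+70+34+61=270
- B+C+D+H: volume 4+18+8+9=39, value 63+50+70+61=244
- B+D+E+F+H: volume 4+8+9+2+9=32, value 63+70+14+34+61=242
- A+B+D+H: volume 16+4+8+9=37, value 42+63+70+61=236
- B+D+F+G+H: volume 4+8+2+15+9=38, value 63+70+34+6+61=234
Best: $270.

$270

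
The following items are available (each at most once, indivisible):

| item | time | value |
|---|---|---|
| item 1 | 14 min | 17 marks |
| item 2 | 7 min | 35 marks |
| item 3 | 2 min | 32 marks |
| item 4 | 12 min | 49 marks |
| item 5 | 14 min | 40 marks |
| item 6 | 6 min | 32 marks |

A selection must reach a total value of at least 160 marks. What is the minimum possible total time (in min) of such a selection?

41

Subsets with value ≥ 160, sorted by total time:
- item 2+item 3+item 4+item 5+item 6: time 41, value 188
- item 1+item 2+item 3+item 4+item 6: time 41, value 165
- item 1+item 3+item 4+item 5+item 6: time 48, value 170
Minimum time: 41 min.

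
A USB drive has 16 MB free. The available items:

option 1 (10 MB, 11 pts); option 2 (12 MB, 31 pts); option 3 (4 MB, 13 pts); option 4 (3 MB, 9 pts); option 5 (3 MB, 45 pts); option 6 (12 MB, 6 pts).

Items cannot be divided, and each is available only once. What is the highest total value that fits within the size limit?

76 pts

Check high-value combinations within 16 MB:
- option 2+option 5: size 12+3=15, value 31+45=76
- option 3+option 4+option 5: size 4+3+3=10, value 13+9+45=67
- option 1+option 4+option 5: size 10+3+3=16, value 11+9+45=65
- option 3+option 5: size 4+3=7, value 13+45=58
Best: 76 pts.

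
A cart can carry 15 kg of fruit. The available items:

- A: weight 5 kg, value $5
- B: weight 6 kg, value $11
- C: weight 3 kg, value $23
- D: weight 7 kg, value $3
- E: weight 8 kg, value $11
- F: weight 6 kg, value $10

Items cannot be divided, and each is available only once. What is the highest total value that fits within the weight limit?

Check high-value combinations within 15 kg:
- B+C+F: weight 6+3+6=15, value 11+23+10=44
- A+B+C: weight 5+6+3=14, value 5+11+23=39
- A+C+F: weight 5+3+6=14, value 5+23+10=38
Best: $44.

$44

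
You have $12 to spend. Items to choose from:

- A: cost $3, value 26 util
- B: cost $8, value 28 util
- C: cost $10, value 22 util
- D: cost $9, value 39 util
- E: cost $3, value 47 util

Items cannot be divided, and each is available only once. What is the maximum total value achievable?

Check high-value combinations within $12:
- D+E: cost 9+3=12, value 39+47=86
- B+E: cost 8+3=11, value 28+47=75
- A+E: cost 3+3=6, value 26+47=73
- A+D: cost 3+9=12, value 26+39=65
- A+B: cost 3+8=11, value 26+28=54
Best: 86 util.

86 util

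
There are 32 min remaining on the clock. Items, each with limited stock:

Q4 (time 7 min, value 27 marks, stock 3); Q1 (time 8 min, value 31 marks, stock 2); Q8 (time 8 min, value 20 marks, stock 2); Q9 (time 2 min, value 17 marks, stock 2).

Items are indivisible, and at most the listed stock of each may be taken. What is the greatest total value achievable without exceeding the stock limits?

133 marks

Best selections within time 32 and stock limits:
- 2×Q4 + 2×Q1 + 1×Q9: time 32, value 133
- 3×Q4 + 1×Q1 + 1×Q9: time 31, value 129
- 1×Q4 + 2×Q1 + 2×Q9: time 27, value 123
Best: 133 marks.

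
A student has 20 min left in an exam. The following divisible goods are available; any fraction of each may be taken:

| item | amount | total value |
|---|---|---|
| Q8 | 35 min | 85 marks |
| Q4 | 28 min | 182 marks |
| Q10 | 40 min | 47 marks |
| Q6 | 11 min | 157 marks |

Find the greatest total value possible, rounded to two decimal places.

215.50

Take in order of value per unit:
- Q6 (157/11 per unit): all 11 → value 157, running total 157.00
- Q4 (182/28 per unit): 9 of 28 → value 9×182/28 = 58.5000, running total 215.50
Total 215.50.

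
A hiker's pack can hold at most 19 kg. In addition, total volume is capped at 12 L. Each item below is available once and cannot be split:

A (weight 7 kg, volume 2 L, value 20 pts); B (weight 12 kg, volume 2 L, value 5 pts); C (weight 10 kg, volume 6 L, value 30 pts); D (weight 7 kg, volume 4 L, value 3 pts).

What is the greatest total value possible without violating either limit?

Feasible sets respecting both limits:
- A+C: weight 17, volume 8, value 50
- C+D: weight 17, volume 10, value 33
- C: weight 10, volume 6, value 30
Best: 50 pts.

50 pts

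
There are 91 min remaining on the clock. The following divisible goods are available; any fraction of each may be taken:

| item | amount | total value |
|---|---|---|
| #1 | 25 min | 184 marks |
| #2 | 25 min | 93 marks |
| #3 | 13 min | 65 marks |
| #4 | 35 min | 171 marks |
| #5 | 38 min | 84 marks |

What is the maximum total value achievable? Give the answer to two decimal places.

486.96

Take in order of value per unit:
- #1 (184/25 per unit): all 25 → value 184, running total 184.00
- #3 (65/13 per unit): all 13 → value 65, running total 249.00
- #4 (171/35 per unit): all 35 → value 171, running total 420.00
- #2 (93/25 per unit): 18 of 25 → value 18×93/25 = 66.9600, running total 486.96
Total 486.96.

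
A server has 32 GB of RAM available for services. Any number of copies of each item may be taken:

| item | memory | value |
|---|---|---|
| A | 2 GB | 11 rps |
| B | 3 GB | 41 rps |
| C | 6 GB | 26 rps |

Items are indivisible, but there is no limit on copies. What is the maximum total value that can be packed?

Best value-per-unit is B at 41/3; filling with it alone gives 10×41 = 410.
Optimal mix: 1×A + 10×B → memory 32, value 421.

421 rps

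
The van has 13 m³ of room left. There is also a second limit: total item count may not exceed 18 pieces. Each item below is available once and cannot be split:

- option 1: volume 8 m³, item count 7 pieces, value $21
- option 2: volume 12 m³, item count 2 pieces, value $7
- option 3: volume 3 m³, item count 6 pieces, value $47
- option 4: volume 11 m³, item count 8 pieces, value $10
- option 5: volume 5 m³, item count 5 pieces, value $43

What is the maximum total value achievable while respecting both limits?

Feasible sets respecting both limits:
- option 3+option 5: volume 8, item count 11, value 90
- option 1+option 3: volume 11, item count 13, value 68
- option 1+option 5: volume 13, item count 12, value 64
- option 3: volume 3, item count 6, value 47
Best: $90.

$90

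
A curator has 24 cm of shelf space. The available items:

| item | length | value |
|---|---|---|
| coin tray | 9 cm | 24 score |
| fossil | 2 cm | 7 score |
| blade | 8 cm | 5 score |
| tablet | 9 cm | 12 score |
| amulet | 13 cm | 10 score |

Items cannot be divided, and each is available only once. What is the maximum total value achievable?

Check high-value combinations within 24 cm:
- coin tray+fossil+tablet: length 9+2+9=20, value 24+7+12=43
- coin tray+fossil+amulet: length 9+2+13=24, value 24+7+10=41
- coin tray+tablet: length 9+9=18, value 24+12=36
Best: 43 score.

43 score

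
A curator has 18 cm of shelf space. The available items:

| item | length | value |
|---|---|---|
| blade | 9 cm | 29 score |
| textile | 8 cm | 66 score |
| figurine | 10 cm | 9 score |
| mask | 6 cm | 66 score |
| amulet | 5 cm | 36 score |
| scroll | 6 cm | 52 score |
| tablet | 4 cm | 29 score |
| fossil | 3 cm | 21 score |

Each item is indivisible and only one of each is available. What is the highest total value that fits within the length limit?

161 score

Check high-value combinations within 18 cm:
- textile+mask+tablet: length 8+6+4=18, value 66+66+29=161
- mask+amulet+scroll: length 6+5+6=17, value 66+36+52=154
- textile+mask+fossil: length 8+6+3=17, value 66+66+21=153
Best: 161 score.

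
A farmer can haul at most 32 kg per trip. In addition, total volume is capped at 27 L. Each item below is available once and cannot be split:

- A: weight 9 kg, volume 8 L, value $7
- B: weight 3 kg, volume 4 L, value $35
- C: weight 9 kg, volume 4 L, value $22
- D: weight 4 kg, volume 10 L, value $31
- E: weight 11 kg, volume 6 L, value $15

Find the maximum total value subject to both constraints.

$103

Feasible sets respecting both limits:
- B+C+D+E: weight 27, volume 24, value 103
- A+B+C+D: weight 25, volume 26, value 95
- B+C+D: weight 16, volume 18, value 88
Best: $103.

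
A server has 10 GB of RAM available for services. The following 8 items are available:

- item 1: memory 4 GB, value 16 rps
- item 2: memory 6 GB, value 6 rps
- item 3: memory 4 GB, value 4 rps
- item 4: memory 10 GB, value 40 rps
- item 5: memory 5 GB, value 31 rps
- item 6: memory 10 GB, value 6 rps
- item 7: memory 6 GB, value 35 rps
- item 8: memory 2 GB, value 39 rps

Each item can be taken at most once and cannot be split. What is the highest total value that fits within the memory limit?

74 rps

Check high-value combinations within 10 GB:
- item 7+item 8: memory 6+2=8, value 35+39=74
- item 5+item 8: memory 5+2=7, value 31+39=70
- item 1+item 3+item 8: memory 4+4+2=10, value 16+4+39=59
- item 1+item 8: memory 4+2=6, value 16+39=55
- item 1+item 7: memory 4+6=10, value 16+35=51
Best: 74 rps.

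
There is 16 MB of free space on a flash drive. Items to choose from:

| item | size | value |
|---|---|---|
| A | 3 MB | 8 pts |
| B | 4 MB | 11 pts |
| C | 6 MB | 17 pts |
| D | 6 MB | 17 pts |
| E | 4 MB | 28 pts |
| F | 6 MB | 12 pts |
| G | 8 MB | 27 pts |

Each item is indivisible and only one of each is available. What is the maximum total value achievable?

66 pts

Check high-value combinations within 16 MB:
- B+E+G: size 4+4+8=16, value 11+28+27=66
- A+E+G: size 3+4+8=15, value 8+28+27=63
- C+D+E: size 6+6+4=16, value 17+17+28=62
- C+E+F: size 6+4+6=16, value 17+28+12=57
Best: 66 pts.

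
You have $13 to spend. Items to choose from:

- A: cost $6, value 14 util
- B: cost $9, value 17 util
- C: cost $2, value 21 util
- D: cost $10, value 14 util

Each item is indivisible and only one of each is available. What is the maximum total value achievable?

Check high-value combinations within $13:
- B+C: cost 9+2=11, value 17+21=38
- A+C: cost 6+2=8, value 14+21=35
- C+D: cost 2+10=12, value 21+14=35
Best: 38 util.

38 util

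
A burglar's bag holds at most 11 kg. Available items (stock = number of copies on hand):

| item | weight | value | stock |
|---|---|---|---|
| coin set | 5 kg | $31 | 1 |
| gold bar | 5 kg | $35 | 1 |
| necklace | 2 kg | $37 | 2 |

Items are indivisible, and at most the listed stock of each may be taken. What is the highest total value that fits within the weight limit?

$109

Best selections within weight 11 and stock limits:
- 1×gold bar + 2×necklace: weight 9, value 109
- 1×coin set + 2×necklace: weight 9, value 105
- 2×necklace: weight 4, value 74
Best: $109.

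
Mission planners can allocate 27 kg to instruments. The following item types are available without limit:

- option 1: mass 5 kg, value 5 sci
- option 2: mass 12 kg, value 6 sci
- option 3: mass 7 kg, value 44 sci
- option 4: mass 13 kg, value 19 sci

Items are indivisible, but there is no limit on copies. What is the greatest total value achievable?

137 sci

Best value-per-unit is option 3 at 44/7; filling with it alone gives 3×44 = 132.
Optimal mix: 1×option 1 + 3×option 3 → mass 26, value 137.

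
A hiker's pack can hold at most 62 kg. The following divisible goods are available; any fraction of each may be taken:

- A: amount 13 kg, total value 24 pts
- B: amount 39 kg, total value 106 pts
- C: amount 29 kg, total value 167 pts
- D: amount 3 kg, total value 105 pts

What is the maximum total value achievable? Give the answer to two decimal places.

353.54

Take in order of value per unit:
- D (105/3 per unit): all 3 → value 105, running total 105.00
- C (167/29 per unit): all 29 → value 167, running total 272.00
- B (106/39 per unit): 30 of 39 → value 30×106/39 = 81.5385, running total 353.54
Total 353.54.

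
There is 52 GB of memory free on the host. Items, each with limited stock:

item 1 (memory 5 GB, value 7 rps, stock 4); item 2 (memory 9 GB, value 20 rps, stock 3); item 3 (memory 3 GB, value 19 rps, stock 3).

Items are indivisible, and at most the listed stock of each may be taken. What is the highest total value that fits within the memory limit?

138 rps

Top feasible selections:
- 3×item 1 + 3×item 2 + 3×item 3: memory 51, value 138
- 2×item 1 + 3×item 2 + 3×item 3: memory 46, value 131
- 4×item 1 + 2×item 2 + 3×item 3: memory 47, value 125
- 1×item 1 + 3×item 2 + 3×item 3: memory 41, value 124
Best: 138 rps.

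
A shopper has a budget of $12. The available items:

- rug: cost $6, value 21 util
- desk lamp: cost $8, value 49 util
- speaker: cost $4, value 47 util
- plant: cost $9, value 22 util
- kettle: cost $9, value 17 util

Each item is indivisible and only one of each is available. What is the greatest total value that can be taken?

96 util

Check high-value combinations within $12:
- desk lamp+speaker: cost 8+4=12, value 49+47=96
- rug+speaker: cost 6+4=10, value 21+47=68
- desk lamp: cost 8, value 49
Best: 96 util.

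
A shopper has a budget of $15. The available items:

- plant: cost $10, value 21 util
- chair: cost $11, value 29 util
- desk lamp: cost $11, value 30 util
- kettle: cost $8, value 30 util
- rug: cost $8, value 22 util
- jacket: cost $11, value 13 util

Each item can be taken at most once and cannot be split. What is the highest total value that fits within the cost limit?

Check high-value combinations within $15:
- kettle: cost 8, value 30
- desk lamp: cost 11, value 30
- chair: cost 11, value 29
Best: 30 util.

30 util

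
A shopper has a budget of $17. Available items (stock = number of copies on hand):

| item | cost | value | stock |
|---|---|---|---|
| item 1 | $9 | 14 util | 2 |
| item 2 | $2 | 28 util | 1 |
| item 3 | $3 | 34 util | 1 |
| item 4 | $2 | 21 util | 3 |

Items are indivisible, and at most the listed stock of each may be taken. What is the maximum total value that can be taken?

Best selections within cost 17 and stock limits:
- 1×item 2 + 1×item 3 + 3×item 4: cost 11, value 125
- 1×item 1 + 1×item 2 + 3×item 4: cost 17, value 105
- 1×item 2 + 1×item 3 + 2×item 4: cost 9, value 104
Best: 125 util.

125 util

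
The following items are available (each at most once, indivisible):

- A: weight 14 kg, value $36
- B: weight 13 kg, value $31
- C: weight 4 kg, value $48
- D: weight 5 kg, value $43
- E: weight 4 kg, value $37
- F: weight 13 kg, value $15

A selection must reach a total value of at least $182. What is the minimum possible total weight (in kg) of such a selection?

40

Subsets with value ≥ 182, sorted by total weight:
- A+B+C+D+E: weight 40, value 195
- A+B+C+D+E+F: weight 53, value 210
Minimum weight: 40 kg.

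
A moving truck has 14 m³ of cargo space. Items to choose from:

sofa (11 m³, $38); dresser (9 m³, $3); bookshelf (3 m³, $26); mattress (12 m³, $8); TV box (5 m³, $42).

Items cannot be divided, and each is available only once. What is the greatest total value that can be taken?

$68

Check high-value combinations within 14 m³:
- bookshelf+TV box: volume 3+5=8, value 26+42=68
- sofa+bookshelf: volume 11+3=14, value 38+26=64
- dresser+TV box: volume 9+5=14, value 3+42=45
Best: $68.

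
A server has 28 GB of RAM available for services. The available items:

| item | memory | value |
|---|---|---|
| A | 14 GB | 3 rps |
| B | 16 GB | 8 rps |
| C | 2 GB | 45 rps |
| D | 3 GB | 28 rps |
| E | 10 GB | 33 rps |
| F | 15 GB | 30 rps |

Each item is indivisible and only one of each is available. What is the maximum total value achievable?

108 rps

This is a 0/1 knapsack; check combinations near the capacity.
- C+E+F: memory 2+10+15=27, value 45+33+30=108
- C+D+E: memory 2+3+10=15, value 45+28+33=106
- C+D+F: memory 2+3+15=20, value 45+28+30=103
- D+E+F: memory 3+10+15=28, value 28+33+30=91
- B+C+E: memory 16+2+10=28, value 8+45+33=86
Best: 108 rps.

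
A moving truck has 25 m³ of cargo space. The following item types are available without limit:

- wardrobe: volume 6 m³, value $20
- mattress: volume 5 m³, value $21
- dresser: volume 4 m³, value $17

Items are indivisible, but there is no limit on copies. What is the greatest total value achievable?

Best value-per-unit is dresser at 17/4; filling with it alone gives 6×17 = 102.
Optimal mix: 1×mattress + 5×dresser → volume 25, value 106.

$106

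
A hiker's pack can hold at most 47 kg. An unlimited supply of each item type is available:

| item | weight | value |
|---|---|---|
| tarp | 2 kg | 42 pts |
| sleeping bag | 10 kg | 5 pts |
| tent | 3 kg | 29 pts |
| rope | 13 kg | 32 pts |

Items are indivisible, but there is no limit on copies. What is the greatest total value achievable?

966 pts

Best value-per-unit is tarp at 42/2, and filling with it alone uses weight 23×2=46. No mix of the others beats 23×42 = 966.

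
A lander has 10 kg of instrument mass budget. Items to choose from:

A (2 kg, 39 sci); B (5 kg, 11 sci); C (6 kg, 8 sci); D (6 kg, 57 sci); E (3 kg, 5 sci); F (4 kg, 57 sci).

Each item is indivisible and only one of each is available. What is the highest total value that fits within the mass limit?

114 sci

This is a 0/1 knapsack; check combinations near the capacity.
- D+F: mass 6+4=10, value 57+57=114
- A+E+F: mass 2+3+4=9, value 39+5+57=101
- A+F: mass 2+4=6, value 39+57=96
- A+D: mass 2+6=8, value 39+57=96
Best: 114 sci.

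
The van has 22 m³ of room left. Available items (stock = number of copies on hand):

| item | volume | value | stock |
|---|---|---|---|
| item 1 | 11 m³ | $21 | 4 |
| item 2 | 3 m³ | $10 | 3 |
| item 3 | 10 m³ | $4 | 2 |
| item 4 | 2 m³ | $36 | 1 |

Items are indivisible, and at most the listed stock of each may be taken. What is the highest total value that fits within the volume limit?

Top feasible selections:
- 1×item 1 + 3×item 2 + 1×item 4: volume 22, value 87
- 1×item 1 + 2×item 2 + 1×item 4: volume 19, value 77
- 3×item 2 + 1×item 3 + 1×item 4: volume 21, value 70
- 1×item 1 + 1×item 2 + 1×item 4: volume 16, value 67
Best: $87.

$87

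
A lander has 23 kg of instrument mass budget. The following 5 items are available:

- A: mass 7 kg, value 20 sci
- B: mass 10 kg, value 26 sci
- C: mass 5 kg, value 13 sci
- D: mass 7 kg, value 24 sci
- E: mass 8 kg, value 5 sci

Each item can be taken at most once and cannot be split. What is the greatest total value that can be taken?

63 sci

Check high-value combinations within 23 kg:
- B+C+D: mass 10+5+7=22, value 26+13+24=63
- A+B+C: mass 7+10+5=22, value 20+26+13=59
- A+C+D: mass 7+5+7=19, value 20+13+24=57
- B+D: mass 10+7=17, value 26+24=50
Best: 63 sci.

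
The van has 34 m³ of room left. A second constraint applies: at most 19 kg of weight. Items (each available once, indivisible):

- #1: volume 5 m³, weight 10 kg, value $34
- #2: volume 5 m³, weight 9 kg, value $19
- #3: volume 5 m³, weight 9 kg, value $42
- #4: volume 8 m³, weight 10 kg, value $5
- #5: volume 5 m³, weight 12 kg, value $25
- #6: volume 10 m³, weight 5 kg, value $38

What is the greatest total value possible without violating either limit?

Feasible sets respecting both limits:
- #3+#6: volume 15, weight 14, value 80
- #1+#3: volume 10, weight 19, value 76
- #1+#6: volume 15, weight 15, value 72
- #5+#6: volume 15, weight 17, value 63
Best: $80.

$80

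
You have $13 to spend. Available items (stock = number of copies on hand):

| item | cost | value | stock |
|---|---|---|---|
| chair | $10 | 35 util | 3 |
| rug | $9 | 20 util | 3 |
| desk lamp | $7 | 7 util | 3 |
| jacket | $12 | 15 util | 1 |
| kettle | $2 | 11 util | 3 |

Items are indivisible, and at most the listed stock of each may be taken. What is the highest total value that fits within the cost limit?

Top feasible selections:
- 1×chair + 1×kettle: cost 12, value 46
- 1×rug + 2×kettle: cost 13, value 42
Best: 46 util.

46 util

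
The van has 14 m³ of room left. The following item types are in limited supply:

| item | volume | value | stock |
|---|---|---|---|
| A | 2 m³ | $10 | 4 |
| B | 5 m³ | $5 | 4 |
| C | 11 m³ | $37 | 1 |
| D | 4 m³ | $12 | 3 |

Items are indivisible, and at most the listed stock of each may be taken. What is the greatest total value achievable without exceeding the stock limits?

$54

Best selections within volume 14 and stock limits:
- 3×A + 2×D: volume 14, value 54
- 4×A + 1×D: volume 12, value 52
- 1×A + 1×C: volume 13, value 47
Best: $54.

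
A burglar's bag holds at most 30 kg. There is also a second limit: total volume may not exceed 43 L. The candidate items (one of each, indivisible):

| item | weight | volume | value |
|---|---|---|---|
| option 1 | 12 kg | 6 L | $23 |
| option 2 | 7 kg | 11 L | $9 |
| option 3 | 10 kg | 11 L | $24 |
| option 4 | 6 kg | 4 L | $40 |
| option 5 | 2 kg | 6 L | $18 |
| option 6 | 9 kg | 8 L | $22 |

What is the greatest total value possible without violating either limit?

Feasible sets respecting both limits:
- option 1+option 3+option 4+option 5: weight 30, volume 27, value 105
- option 3+option 4+option 5+option 6: weight 27, volume 29, value 104
- option 1+option 4+option 5+option 6: weight 29, volume 24, value 103
Best: $105.

$105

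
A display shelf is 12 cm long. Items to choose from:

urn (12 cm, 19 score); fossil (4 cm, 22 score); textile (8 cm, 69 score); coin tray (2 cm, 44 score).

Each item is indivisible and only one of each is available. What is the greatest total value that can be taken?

Check high-value combinations within 12 cm:
- textile+coin tray: length 8+2=10, value 69+44=113
- fossil+textile: length 4+8=12, value 22+69=91
- textile: length 8, value 69
- fossil+coin tray: length 4+2=6, value 22+44=66
- coin tray: length 2, value 44
Best: 113 score.

113 score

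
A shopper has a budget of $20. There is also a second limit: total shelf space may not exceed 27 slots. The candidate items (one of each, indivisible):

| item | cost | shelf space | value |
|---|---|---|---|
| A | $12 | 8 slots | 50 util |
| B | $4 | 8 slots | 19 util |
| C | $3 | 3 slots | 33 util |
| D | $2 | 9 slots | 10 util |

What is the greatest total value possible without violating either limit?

Feasible sets respecting both limits:
- A+B+C: cost 19, shelf space 19, value 102
- A+C+D: cost 17, shelf space 20, value 93
- A+C: cost 15, shelf space 11, value 83
- A+B+D: cost 18, shelf space 25, value 79
Best: 102 util.

102 util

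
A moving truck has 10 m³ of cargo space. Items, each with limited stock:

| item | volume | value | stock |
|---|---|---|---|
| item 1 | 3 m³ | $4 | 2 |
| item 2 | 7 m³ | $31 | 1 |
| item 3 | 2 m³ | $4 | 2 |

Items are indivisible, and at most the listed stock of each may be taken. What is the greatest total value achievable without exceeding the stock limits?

Top feasible selections:
- 1×item 2 + 1×item 3: volume 9, value 35
- 1×item 1 + 1×item 2: volume 10, value 35
- 1×item 2: volume 7, value 31
Best: $35.

$35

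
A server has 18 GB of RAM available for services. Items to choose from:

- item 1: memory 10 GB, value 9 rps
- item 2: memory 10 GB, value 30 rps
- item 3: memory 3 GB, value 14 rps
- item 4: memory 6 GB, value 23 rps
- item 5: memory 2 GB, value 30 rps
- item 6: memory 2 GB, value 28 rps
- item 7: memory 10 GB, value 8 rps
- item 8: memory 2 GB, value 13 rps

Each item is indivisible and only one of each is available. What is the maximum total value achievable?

108 rps

Check high-value combinations within 18 GB:
- item 3+item 4+item 5+item 6+item 8: memory 3+6+2+2+2=15, value 14+23+30+28+13=108
- item 2+item 3+item 5+item 6: memory 10+3+2+2=17, value 30+14+30+28=102
- item 2+item 5+item 6+item 8: memory 10+2+2+2=16, value 30+30+28+13=101
- item 3+item 4+item 5+item 6: memory 3+6+2+2=13, value 14+23+30+28=95
Best: 108 rps.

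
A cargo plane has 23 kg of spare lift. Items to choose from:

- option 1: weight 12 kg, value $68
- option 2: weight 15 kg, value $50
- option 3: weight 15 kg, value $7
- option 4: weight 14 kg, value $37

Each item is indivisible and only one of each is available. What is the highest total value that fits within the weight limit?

$68

Check high-value combinations within 23 kg:
- option 1: weight 12, value 68
- option 2: weight 15, value 50
- option 4: weight 14, value 37
Best: $68.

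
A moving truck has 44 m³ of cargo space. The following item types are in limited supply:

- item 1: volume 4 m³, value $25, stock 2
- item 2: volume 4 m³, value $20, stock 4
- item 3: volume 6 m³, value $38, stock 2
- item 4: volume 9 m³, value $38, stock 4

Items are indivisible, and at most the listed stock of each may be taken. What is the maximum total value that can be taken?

Top feasible selections:
- 2×item 1 + 3×item 2 + 2×item 3 + 1×item 4: volume 41, value 224
- 2×item 1 + 3×item 2 + 1×item 3 + 2×item 4: volume 44, value 224
- 2×item 1 + 1×item 2 + 2×item 3 + 2×item 4: volume 42, value 222
Best: $224.

$224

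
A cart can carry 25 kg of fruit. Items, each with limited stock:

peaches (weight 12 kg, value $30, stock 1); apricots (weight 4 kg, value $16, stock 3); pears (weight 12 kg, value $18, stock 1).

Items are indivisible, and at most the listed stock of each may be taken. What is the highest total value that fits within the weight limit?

$78

Best selections within weight 25 and stock limits:
- 1×peaches + 3×apricots: weight 24, value 78
- 3×apricots + 1×pears: weight 24, value 66
- 1×peaches + 2×apricots: weight 20, value 62
- 2×apricots + 1×pears: weight 20, value 50
Best: $78.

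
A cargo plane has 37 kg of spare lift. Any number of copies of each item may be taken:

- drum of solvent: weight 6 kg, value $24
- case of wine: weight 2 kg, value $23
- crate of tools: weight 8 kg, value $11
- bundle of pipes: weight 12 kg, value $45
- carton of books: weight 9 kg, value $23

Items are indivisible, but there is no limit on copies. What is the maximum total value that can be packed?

$414

Best value-per-unit is case of wine at 23/2, and filling with it alone uses weight 18×2=36. No mix of the others beats 18×23 = 414.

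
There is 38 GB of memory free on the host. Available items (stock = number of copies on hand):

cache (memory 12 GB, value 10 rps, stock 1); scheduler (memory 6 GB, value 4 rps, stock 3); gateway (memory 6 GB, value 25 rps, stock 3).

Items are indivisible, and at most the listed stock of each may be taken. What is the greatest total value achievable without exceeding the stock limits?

Top feasible selections:
- 1×cache + 1×scheduler + 3×gateway: memory 36, value 89
- 3×scheduler + 3×gateway: memory 36, value 87
- 1×cache + 3×gateway: memory 30, value 85
Best: 89 rps.

89 rps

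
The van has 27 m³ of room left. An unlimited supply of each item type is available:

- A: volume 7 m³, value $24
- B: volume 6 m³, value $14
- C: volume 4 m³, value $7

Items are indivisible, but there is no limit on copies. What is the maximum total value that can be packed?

Best value-per-unit is A at 24/7; filling with it alone gives 3×24 = 72.
Optimal mix: 3×A + 1×B → volume 27, value 86.

$86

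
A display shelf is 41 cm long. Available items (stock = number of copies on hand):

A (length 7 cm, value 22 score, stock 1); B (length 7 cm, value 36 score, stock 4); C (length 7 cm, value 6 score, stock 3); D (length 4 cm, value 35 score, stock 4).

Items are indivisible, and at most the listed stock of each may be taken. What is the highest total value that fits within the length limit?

249 score

Best selections within length 41 and stock limits:
- 4×B + 3×D: length 40, value 249
- 3×B + 4×D: length 37, value 248
Best: 249 score.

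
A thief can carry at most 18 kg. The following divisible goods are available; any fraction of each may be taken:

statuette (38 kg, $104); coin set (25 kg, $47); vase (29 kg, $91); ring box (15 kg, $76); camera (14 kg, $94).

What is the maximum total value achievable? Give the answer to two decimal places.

114.27

Take in order of value per unit:
- camera (94/14 per unit): all 14 → value 94, running total 94.00
- ring box (76/15 per unit): 4 of 15 → value 4×76/15 = 20.2667, running total 114.27
Total 114.27.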